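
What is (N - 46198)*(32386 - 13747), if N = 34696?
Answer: -214385778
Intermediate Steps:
(N - 46198)*(32386 - 13747) = (34696 - 46198)*(32386 - 13747) = -11502*18639 = -214385778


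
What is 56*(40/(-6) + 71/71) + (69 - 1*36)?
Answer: -853/3 ≈ -284.33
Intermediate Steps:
56*(40/(-6) + 71/71) + (69 - 1*36) = 56*(40*(-1/6) + 71*(1/71)) + (69 - 36) = 56*(-20/3 + 1) + 33 = 56*(-17/3) + 33 = -952/3 + 33 = -853/3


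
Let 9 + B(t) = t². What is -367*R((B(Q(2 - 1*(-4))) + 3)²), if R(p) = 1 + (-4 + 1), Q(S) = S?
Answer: 734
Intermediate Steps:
B(t) = -9 + t²
R(p) = -2 (R(p) = 1 - 3 = -2)
-367*R((B(Q(2 - 1*(-4))) + 3)²) = -367*(-2) = 734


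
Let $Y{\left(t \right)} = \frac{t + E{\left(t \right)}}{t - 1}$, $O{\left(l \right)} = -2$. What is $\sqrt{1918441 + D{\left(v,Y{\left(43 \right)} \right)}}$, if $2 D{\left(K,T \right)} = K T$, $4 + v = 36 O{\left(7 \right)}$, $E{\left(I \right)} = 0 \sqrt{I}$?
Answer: $\frac{2 \sqrt{211503831}}{21} \approx 1385.1$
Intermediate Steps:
$E{\left(I \right)} = 0$
$Y{\left(t \right)} = \frac{t}{-1 + t}$ ($Y{\left(t \right)} = \frac{t + 0}{t - 1} = \frac{t}{-1 + t}$)
$v = -76$ ($v = -4 + 36 \left(-2\right) = -4 - 72 = -76$)
$D{\left(K,T \right)} = \frac{K T}{2}$
$\sqrt{1918441 + D{\left(v,Y{\left(43 \right)} \right)}} = \sqrt{1918441 + \frac{1}{2} \left(-76\right) \frac{43}{-1 + 43}} = \sqrt{1918441 + \frac{1}{2} \left(-76\right) \frac{43}{42}} = \sqrt{1918441 - \frac{817}{21}} = \sqrt{\frac{40286444}{21}} = \frac{2 \sqrt{211503831}}{21}$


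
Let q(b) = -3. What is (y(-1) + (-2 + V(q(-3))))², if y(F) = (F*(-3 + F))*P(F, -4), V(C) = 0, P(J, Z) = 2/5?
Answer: 4/25 ≈ 0.16000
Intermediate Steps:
P(J, Z) = ⅖ (P(J, Z) = 2*(⅕) = ⅖)
y(F) = 2*F*(-3 + F)/5 (y(F) = (F*(-3 + F))*(⅖) = 2*F*(-3 + F)/5)
(y(-1) + (-2 + V(q(-3))))² = ((⅖)*(-1)*(-3 - 1) + (-2 + 0))² = ((⅖)*(-1)*(-4) - 2)² = (8/5 - 2)² = (-⅖)² = 4/25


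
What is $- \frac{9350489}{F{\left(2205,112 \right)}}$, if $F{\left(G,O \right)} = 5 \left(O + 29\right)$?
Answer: $- \frac{9350489}{705} \approx -13263.0$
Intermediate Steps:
$F{\left(G,O \right)} = 145 + 5 O$ ($F{\left(G,O \right)} = 5 \left(29 + O\right) = 145 + 5 O$)
$- \frac{9350489}{F{\left(2205,112 \right)}} = - \frac{9350489}{145 + 5 \cdot 112} = - \frac{9350489}{145 + 560} = - \frac{9350489}{705}$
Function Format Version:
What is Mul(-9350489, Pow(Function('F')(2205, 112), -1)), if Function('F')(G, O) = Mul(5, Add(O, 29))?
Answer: Rational(-9350489, 705) ≈ -13263.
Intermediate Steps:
Function('F')(G, O) = Add(145, Mul(5, O)) (Function('F')(G, O) = Mul(5, Add(29, O)) = Add(145, Mul(5, O)))
Mul(-9350489, Pow(Function('F')(2205, 112), -1)) = Mul(-9350489, Pow(Add(145, Mul(5, 112)), -1)) = Mul(-9350489, Pow(Add(145, 560), -1)) = Mul(-9350489, Pow(705, -1)) = Mul(-9350489, Rational(1, 705)) = Rational(-9350489, 705)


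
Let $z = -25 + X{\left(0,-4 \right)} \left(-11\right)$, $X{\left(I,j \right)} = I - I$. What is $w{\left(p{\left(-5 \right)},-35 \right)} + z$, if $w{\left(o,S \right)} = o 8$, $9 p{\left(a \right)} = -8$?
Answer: $- \frac{289}{9} \approx -32.111$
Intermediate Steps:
$p{\left(a \right)} = - \frac{8}{9}$ ($p{\left(a \right)} = \frac{1}{9} \left(-8\right) = - \frac{8}{9}$)
$X{\left(I,j \right)} = 0$
$w{\left(o,S \right)} = 8 o$
$z = -25$ ($z = -25 + 0 \left(-11\right) = -25 + 0 = -25$)
$w{\left(p{\left(-5 \right)},-35 \right)} + z = 8 \left(- \frac{8}{9}\right) - 25 = - \frac{64}{9} - 25 = - \frac{289}{9}$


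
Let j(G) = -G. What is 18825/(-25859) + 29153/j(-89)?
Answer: 752192002/2301451 ≈ 326.83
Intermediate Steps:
18825/(-25859) + 29153/j(-89) = 18825/(-25859) + 29153/((-1*(-89))) = 18825*(-1/25859) + 29153/89 = -18825/25859 + 29153*(1/89) = -18825/25859 + 29153/89 = 752192002/2301451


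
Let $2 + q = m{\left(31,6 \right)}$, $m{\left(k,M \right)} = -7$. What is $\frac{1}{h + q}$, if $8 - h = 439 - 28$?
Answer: $- \frac{1}{412} \approx -0.0024272$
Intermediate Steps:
$h = -403$ ($h = 8 - \left(439 - 28\right) = 8 - 411 = -403$)
$q = -9$ ($q = -2 - 7 = -9$)
$\frac{1}{h + q} = \frac{1}{-403 - 9} = \frac{1}{-412} = - \frac{1}{412}$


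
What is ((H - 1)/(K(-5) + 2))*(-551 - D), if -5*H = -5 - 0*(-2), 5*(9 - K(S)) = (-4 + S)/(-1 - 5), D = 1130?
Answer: 0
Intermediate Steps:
K(S) = 133/15 + S/30 (K(S) = 9 - (-4 + S)/(5*(-1 - 5)) = 9 - (-4 + S)/(5*(-6)) = 9 - (-4 + S)*(-1)/(5*6) = 9 - (2/3 - S/6)/5 = 9 + (-2/15 + S/30) = 133/15 + S/30)
H = 1 (H = -(-5 - 0*(-2))/5 = -(-5 - 1*0)/5 = -(-5 + 0)/5 = -1/5*(-5) = 1)
((H - 1)/(K(-5) + 2))*(-551 - D) = ((1 - 1)/((133/15 + (1/30)*(-5)) + 2))*(-551 - 1*1130) = (0/((133/15 - 1/6) + 2))*(-551 - 1130) = (0/(87/10 + 2))*(-1681) = (0/(107/10))*(-1681) = (0*(10/107))*(-1681) = 0*(-1681) = 0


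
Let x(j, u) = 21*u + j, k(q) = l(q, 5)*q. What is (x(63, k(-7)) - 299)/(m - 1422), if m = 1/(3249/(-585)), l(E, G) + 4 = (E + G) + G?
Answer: 32129/513407 ≈ 0.062580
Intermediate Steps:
l(E, G) = -4 + E + 2*G (l(E, G) = -4 + ((E + G) + G) = -4 + (E + 2*G) = -4 + E + 2*G)
k(q) = q*(6 + q) (k(q) = (-4 + q + 2*5)*q = (-4 + q + 10)*q = (6 + q)*q = q*(6 + q))
x(j, u) = j + 21*u
m = -65/361 (m = 1/(3249*(-1/585)) = 1/(-361/65) = -65/361 ≈ -0.18006)
(x(63, k(-7)) - 299)/(m - 1422) = ((63 + 21*(-7*(6 - 7))) - 299)/(-65/361 - 1422) = ((63 + 21*(-7*(-1))) - 299)/(-513407/361) = ((63 + 21*7) - 299)*(-361/513407) = ((63 + 147) - 299)*(-361/513407) = (210 - 299)*(-361/513407) = -89*(-361/513407) = 32129/513407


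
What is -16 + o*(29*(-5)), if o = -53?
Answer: 7669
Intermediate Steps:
-16 + o*(29*(-5)) = -16 - 1537*(-5) = -16 - 53*(-145) = -16 + 7685 = 7669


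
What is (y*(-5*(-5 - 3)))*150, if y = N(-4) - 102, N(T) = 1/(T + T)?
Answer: -612750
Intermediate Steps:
N(T) = 1/(2*T)
y = -817/8 (y = (1/2)/(-4) - 102 = (1/2)*(-1/4) - 102 = -1/8 - 102 = -817/8 ≈ -102.13)
(y*(-5*(-5 - 3)))*150 = -(-4085)*(-5 - 3)/8*150 = -(-4085)*(-8)/8*150 = -817/8*40*150 = -4085*150 = -612750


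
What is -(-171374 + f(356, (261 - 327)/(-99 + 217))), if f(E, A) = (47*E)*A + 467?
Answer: 10635669/59 ≈ 1.8027e+5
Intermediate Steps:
f(E, A) = 467 + 47*A*E (f(E, A) = 47*A*E + 467 = 467 + 47*A*E)
-(-171374 + f(356, (261 - 327)/(-99 + 217))) = -(-171374 + (467 + 47*((261 - 327)/(-99 + 217))*356)) = -(-171374 + (467 + 47*(-66/118)*356)) = -(-171374 + (467 + 47*(-66*1/118)*356)) = -(-171374 + (467 + 47*(-33/59)*356)) = -(-171374 + (467 - 552156/59)) = -(-171374 - 524603/59) = -1*(-10635669/59) = 10635669/59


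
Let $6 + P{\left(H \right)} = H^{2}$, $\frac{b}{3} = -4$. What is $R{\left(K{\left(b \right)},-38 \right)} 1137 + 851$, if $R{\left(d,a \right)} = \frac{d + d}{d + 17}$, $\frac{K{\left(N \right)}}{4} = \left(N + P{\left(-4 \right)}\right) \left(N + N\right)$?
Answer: $\frac{614467}{209} \approx 2940.0$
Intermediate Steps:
$b = -12$ ($b = 3 \left(-4\right) = -12$)
$P{\left(H \right)} = -6 + H^{2}$
$K{\left(N \right)} = 8 N \left(10 + N\right)$ ($K{\left(N \right)} = 4 \left(N - \left(6 - \left(-4\right)^{2}\right)\right) \left(N + N\right) = 4 \left(N + \left(-6 + 16\right)\right) 2 N = 4 \left(N + 10\right) 2 N = 4 \left(10 + N\right) 2 N = 4 \cdot 2 N \left(10 + N\right) = 8 N \left(10 + N\right)$)
$R{\left(d,a \right)} = \frac{2 d}{17 + d}$
$R{\left(K{\left(b \right)},-38 \right)} 1137 + 851 = \frac{2 \cdot 8 \left(-12\right) \left(10 - 12\right)}{17 + 8 \left(-12\right) \left(10 - 12\right)} 1137 + 851 = \frac{2 \cdot 8 \left(-12\right) \left(-2\right)}{17 + 8 \left(-12\right) \left(-2\right)} 1137 + 851 = 2 \cdot 192 \frac{1}{17 + 192} \cdot 1137 + 851 = 2 \cdot 192 \cdot \frac{1}{209} \cdot 1137 + 851 = \frac{384}{209} \cdot 1137 + 851 = \frac{436608}{209} + 851 = \frac{614467}{209}$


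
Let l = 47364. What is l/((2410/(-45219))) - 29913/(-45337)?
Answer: -48550285397481/54631085 ≈ -8.8869e+5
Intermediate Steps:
l/((2410/(-45219))) - 29913/(-45337) = 47364/((2410/(-45219))) - 29913/(-45337) = 47364/((2410*(-1/45219))) - 29913*(-1/45337) = 47364/(-2410/45219) + 29913/45337 = 47364*(-45219/2410) + 29913/45337 = -1070876358/1205 + 29913/45337 = -48550285397481/54631085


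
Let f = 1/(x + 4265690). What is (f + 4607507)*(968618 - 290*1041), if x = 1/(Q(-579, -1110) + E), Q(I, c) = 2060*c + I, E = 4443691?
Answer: 28258940035138951852054712/9199011673281 ≈ 3.0720e+12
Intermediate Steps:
Q(I, c) = I + 2060*c
x = 1/2156512 (x = 1/((-579 + 2060*(-1110)) + 4443691) = 1/((-579 - 2286600) + 4443691) = 1/(-2287179 + 4443691) = 1/2156512 ≈ 4.6371e-7)
f = 2156512/9199011673281 (f = 1/(1/2156512 + 4265690) = 1/(9199011673281/2156512) = 2156512/9199011673281 ≈ 2.3443e-7)
(f + 4607507)*(968618 - 290*1041) = (2156512/9199011673281 + 4607507)*(968618 - 290*1041) = 42384510677726076979*(968618 - 301890)/9199011673281 = (42384510677726076979/9199011673281)*666728 = 28258940035138951852054712/9199011673281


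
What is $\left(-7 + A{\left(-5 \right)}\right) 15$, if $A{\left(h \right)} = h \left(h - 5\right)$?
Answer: $645$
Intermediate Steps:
$A{\left(h \right)} = h \left(-5 + h\right)$
$\left(-7 + A{\left(-5 \right)}\right) 15 = \left(-7 - 5 \left(-5 - 5\right)\right) 15 = \left(-7 - -50\right) 15 = \left(-7 + 50\right) 15 = 43 \cdot 15 = 645$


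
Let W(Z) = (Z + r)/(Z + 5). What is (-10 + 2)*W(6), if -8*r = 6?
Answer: -42/11 ≈ -3.8182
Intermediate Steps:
r = -¾ (r = -⅛*6 = -¾ ≈ -0.75000)
W(Z) = (-¾ + Z)/(5 + Z) (W(Z) = (Z - ¾)/(Z + 5) = (-¾ + Z)/(5 + Z))
(-10 + 2)*W(6) = (-10 + 2)*((-¾ + 6)/(5 + 6)) = -8*21/(11*4) = -8*21/44 = -42/11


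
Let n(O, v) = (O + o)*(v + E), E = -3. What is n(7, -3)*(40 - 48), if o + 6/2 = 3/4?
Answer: 228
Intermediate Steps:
o = -9/4 (o = -3 + 3/4 = -9/4 ≈ -2.2500)
n(O, v) = (-3 + v)*(-9/4 + O) (n(O, v) = (O - 9/4)*(v - 3) = (-9/4 + O)*(-3 + v) = (-3 + v)*(-9/4 + O))
n(7, -3)*(40 - 48) = (27/4 - 3*7 - 9/4*(-3) + 7*(-3))*(40 - 48) = (27/4 - 21 + 27/4 - 21)*(-8) = -57/2*(-8) = 228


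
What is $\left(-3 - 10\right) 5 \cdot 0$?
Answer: $0$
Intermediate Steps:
$\left(-3 - 10\right) 5 \cdot 0 = \left(-13\right) 0 = 0$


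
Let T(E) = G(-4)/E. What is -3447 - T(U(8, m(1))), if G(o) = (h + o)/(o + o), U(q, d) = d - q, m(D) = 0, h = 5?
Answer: -220609/64 ≈ -3447.0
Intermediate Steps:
G(o) = (5 + o)/(2*o) (G(o) = (5 + o)/(o + o) = (5 + o)/((2*o)) = (5 + o)*(1/(2*o)) = (5 + o)/(2*o))
T(E) = -1/(8*E) (T(E) = ((½)*(5 - 4)/(-4))/E = ((½)*(-¼)*1)/E = -1/(8*E))
-3447 - T(U(8, m(1))) = -3447 - (-1)/(8*(0 - 1*8)) = -3447 - (-1)/(8*(0 - 8)) = -3447 - (-1)/(8*(-8)) = -3447 - (-1)*(-1)/(8*8) = -3447 - 1*1/64 = -3447 - 1/64 = -220609/64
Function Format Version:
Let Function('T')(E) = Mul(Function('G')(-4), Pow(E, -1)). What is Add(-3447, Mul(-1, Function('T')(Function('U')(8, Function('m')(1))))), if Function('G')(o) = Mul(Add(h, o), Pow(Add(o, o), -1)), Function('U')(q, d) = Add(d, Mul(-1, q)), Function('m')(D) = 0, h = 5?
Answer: Rational(-220609, 64) ≈ -3447.0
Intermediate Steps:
Function('G')(o) = Mul(Rational(1, 2), Pow(o, -1), Add(5, o)) (Function('G')(o) = Mul(Add(5, o), Pow(Add(o, o), -1)) = Mul(Add(5, o), Pow(Mul(2, o), -1)) = Mul(Add(5, o), Mul(Rational(1, 2), Pow(o, -1))) = Mul(Rational(1, 2), Pow(o, -1), Add(5, o)))
Function('T')(E) = Mul(Rational(-1, 8), Pow(E, -1)) (Function('T')(E) = Mul(Mul(Rational(1, 2), Pow(-4, -1), Add(5, -4)), Pow(E, -1)) = Mul(Mul(Rational(1, 2), Rational(-1, 4), 1), Pow(E, -1)) = Mul(Rational(-1, 8), Pow(E, -1)))
Add(-3447, Mul(-1, Function('T')(Function('U')(8, Function('m')(1))))) = Add(-3447, Mul(-1, Mul(Rational(-1, 8), Pow(Add(0, Mul(-1, 8)), -1)))) = Add(-3447, Mul(-1, Mul(Rational(-1, 8), Pow(Add(0, -8), -1)))) = Add(-3447, Mul(-1, Mul(Rational(-1, 8), Pow(-8, -1)))) = Add(-3447, Mul(-1, Mul(Rational(-1, 8), Rational(-1, 8)))) = Add(-3447, Mul(-1, Rational(1, 64))) = Add(-3447, Rational(-1, 64)) = Rational(-220609, 64)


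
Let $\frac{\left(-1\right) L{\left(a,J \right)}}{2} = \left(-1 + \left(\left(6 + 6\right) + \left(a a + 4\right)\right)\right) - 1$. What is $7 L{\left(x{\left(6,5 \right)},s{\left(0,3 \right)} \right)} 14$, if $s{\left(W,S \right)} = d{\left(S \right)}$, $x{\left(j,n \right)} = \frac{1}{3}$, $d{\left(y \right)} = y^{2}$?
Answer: $- \frac{24892}{9} \approx -2765.8$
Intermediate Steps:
$x{\left(j,n \right)} = \frac{1}{3}$
$s{\left(W,S \right)} = S^{2}$
$L{\left(a,J \right)} = -28 - 2 a^{2}$ ($L{\left(a,J \right)} = - 2 \left(\left(-1 + \left(\left(6 + 6\right) + \left(a a + 4\right)\right)\right) - 1\right) = - 2 \left(\left(-1 + \left(12 + \left(a^{2} + 4\right)\right)\right) - 1\right) = - 2 \left(\left(-1 + \left(12 + \left(4 + a^{2}\right)\right)\right) - 1\right) = - 2 \left(\left(-1 + \left(16 + a^{2}\right)\right) - 1\right) = - 2 \left(\left(15 + a^{2}\right) - 1\right) = - 2 \left(14 + a^{2}\right) = -28 - 2 a^{2}$)
$7 L{\left(x{\left(6,5 \right)},s{\left(0,3 \right)} \right)} 14 = 7 \left(-28 - \frac{2}{9}\right) 14 = 7 \left(- \frac{254}{9}\right) 14 = \left(- \frac{1778}{9}\right) 14 = - \frac{24892}{9}$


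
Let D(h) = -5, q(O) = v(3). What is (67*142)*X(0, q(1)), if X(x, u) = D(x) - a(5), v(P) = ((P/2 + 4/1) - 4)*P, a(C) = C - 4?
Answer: -57084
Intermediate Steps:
a(C) = -4 + C
v(P) = P²/2 (v(P) = ((P*(½) + 4*1) - 4)*P = ((P/2 + 4) - 4)*P = ((4 + P/2) - 4)*P = (P/2)*P = P²/2)
q(O) = 9/2 (q(O) = (½)*3² = (½)*9 = 9/2)
X(x, u) = -6 (X(x, u) = -5 - (-4 + 5) = -5 - 1*1 = -5 - 1 = -6)
(67*142)*X(0, q(1)) = (67*142)*(-6) = 9514*(-6) = -57084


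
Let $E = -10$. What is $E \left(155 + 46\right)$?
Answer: $-2010$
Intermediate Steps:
$E \left(155 + 46\right) = - 10 \left(155 + 46\right) = \left(-10\right) 201 = -2010$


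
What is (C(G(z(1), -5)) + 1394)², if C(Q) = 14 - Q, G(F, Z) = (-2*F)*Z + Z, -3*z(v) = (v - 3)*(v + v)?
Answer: 17631601/9 ≈ 1.9591e+6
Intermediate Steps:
z(v) = -2*v*(-3 + v)/3 (z(v) = -(v - 3)*(v + v)/3 = -(-3 + v)*2*v/3 = -2*v*(-3 + v)/3)
G(F, Z) = Z - 2*F*Z (G(F, Z) = -2*F*Z + Z = Z - 2*F*Z)
(C(G(z(1), -5)) + 1394)² = ((14 - (-5)*(1 - 4*(3 - 1*1)/3)) + 1394)² = ((14 - (-5)*(1 - 4*(3 - 1)/3)) + 1394)² = ((14 - (-5)*(1 - 4*2/3)) + 1394)² = ((14 - (-5)*(1 - 2*4/3)) + 1394)² = ((14 - (-5)*(1 - 8/3)) + 1394)² = ((14 - (-5)*(-5)/3) + 1394)² = ((14 - 1*25/3) + 1394)² = ((14 - 25/3) + 1394)² = (17/3 + 1394)² = (4199/3)² = 17631601/9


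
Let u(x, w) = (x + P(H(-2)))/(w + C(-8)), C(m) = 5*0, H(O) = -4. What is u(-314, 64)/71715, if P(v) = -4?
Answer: -53/764960 ≈ -6.9285e-5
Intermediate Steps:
C(m) = 0
u(x, w) = (-4 + x)/w (u(x, w) = (x - 4)/(w + 0) = (-4 + x)/w)
u(-314, 64)/71715 = ((-4 - 314)/64)/71715 = ((1/64)*(-318))*(1/71715) = -159/32*1/71715 = -53/764960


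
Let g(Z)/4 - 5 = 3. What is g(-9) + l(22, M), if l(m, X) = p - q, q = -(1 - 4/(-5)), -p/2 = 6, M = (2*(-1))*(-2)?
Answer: 109/5 ≈ 21.800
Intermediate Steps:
g(Z) = 32 (g(Z) = 20 + 4*3 = 20 + 12 = 32)
M = 4 (M = -2*(-2) = 4)
p = -12 (p = -2*6 = -12)
q = -9/5 (q = -(1 - 4*(-1/5)) = -(1 + 4/5) = -1*9/5 = -9/5 ≈ -1.8000)
l(m, X) = -51/5 (l(m, X) = -12 - 1*(-9/5) = -12 + 9/5 = -51/5)
g(-9) + l(22, M) = 32 - 51/5 = 109/5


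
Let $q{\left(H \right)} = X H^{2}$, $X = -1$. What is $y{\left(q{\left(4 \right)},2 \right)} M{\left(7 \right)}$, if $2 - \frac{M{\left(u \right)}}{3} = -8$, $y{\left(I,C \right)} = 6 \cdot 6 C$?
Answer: $2160$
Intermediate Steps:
$q{\left(H \right)} = - H^{2}$
$y{\left(I,C \right)} = 36 C$
$M{\left(u \right)} = 30$ ($M{\left(u \right)} = 6 - -24 = 6 + 24 = 30$)
$y{\left(q{\left(4 \right)},2 \right)} M{\left(7 \right)} = 36 \cdot 2 \cdot 30 = 72 \cdot 30 = 2160$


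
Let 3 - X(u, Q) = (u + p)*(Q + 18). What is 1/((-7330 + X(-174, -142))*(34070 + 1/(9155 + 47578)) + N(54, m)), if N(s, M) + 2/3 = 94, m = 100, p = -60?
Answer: -56733/70247136306593 ≈ -8.0762e-10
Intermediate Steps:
X(u, Q) = 3 - (-60 + u)*(18 + Q) (X(u, Q) = 3 - (u - 60)*(Q + 18) = 3 - (-60 + u)*(18 + Q))
N(s, M) = 280/3 (N(s, M) = -2/3 + 94 = 280/3)
1/((-7330 + X(-174, -142))*(34070 + 1/(9155 + 47578)) + N(54, m)) = 1/((-7330 + (1083 - 18*(-174) + 60*(-142) - 1*(-142)*(-174)))*(34070 + 1/(9155 + 47578)) + 280/3) = 1/((-7330 + (1083 + 3132 - 8520 - 24708))*(34070 + 1/56733) + 280/3) = 1/((-7330 - 29013)*(34070 + 1/56733) + 280/3) = 1/(-36343*1932893311/56733 + 280/3) = 1/(-70247141601673/56733 + 280/3) = 1/(-70247136306593/56733) = -56733/70247136306593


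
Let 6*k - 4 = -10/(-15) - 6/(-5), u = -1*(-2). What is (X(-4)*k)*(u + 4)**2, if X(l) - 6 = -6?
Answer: 0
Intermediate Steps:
u = 2
k = 44/45 (k = 2/3 + (-10/(-15) - 6/(-5))/6 = 2/3 + (-10*(-1/15) - 6*(-1/5))/6 = 2/3 + (2/3 + 6/5)/6 = 2/3 + (1/6)*(28/15) = 2/3 + 14/45 = 44/45 ≈ 0.97778)
X(l) = 0 (X(l) = 6 - 6 = 0)
(X(-4)*k)*(u + 4)**2 = (0*(44/45))*(2 + 4)**2 = 0*6**2 = 0*36 = 0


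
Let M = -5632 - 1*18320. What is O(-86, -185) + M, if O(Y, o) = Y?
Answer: -24038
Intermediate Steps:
M = -23952 (M = -5632 - 18320 = -23952)
O(-86, -185) + M = -86 - 23952 = -24038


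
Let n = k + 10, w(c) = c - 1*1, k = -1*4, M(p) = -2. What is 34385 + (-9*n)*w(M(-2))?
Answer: 34547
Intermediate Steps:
k = -4
w(c) = -1 + c (w(c) = c - 1 = -1 + c)
n = 6 (n = -4 + 10 = 6)
34385 + (-9*n)*w(M(-2)) = 34385 + (-9*6)*(-1 - 2) = 34385 - 54*(-3) = 34385 + 162 = 34547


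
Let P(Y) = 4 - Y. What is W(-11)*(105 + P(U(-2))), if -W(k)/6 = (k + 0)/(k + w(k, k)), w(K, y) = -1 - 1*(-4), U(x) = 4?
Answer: -3465/4 ≈ -866.25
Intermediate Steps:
w(K, y) = 3 (w(K, y) = -1 + 4 = 3)
W(k) = -6*k/(3 + k) (W(k) = -6*(k + 0)/(k + 3) = -6*k/(3 + k))
W(-11)*(105 + P(U(-2))) = (-6*(-11)/(3 - 11))*(105 + (4 - 1*4)) = (-6*(-11)/(-8))*(105 + (4 - 4)) = (-6*(-11)*(-⅛))*(105 + 0) = -33/4*105 = -3465/4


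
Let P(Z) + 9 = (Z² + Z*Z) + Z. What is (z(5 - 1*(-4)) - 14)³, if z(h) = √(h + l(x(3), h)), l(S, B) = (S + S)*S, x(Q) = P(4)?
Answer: -64358 + 6165*√163 ≈ 14351.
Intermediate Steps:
P(Z) = -9 + Z + 2*Z² (P(Z) = -9 + ((Z² + Z*Z) + Z) = -9 + ((Z² + Z²) + Z) = -9 + (2*Z² + Z) = -9 + (Z + 2*Z²) = -9 + Z + 2*Z²)
x(Q) = 27 (x(Q) = -9 + 4 + 2*4² = -9 + 4 + 2*16 = -9 + 4 + 32 = 27)
l(S, B) = 2*S² (l(S, B) = (2*S)*S = 2*S²)
z(h) = √(1458 + h) (z(h) = √(h + 2*27²) = √(h + 2*729) = √(h + 1458) = √(1458 + h))
(z(5 - 1*(-4)) - 14)³ = (√(1458 + (5 - 1*(-4))) - 14)³ = (√(1458 + (5 + 4)) - 14)³ = (√(1458 + 9) - 14)³ = (√1467 - 14)³ = (3*√163 - 14)³ = (-14 + 3*√163)³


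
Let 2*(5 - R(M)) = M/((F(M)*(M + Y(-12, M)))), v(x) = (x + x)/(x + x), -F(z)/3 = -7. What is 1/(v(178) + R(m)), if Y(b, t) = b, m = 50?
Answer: 798/4763 ≈ 0.16754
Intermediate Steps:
F(z) = 21 (F(z) = -3*(-7) = 21)
v(x) = 1 (v(x) = (2*x)/((2*x)) = (2*x)*(1/(2*x)) = 1)
R(M) = 5 - M/(2*(-252 + 21*M)) (R(M) = 5 - M/(2*(21*(M - 12))) = 5 - M/(2*(21*(-12 + M))) = 5 - M/(2*(-252 + 21*M)))
1/(v(178) + R(m)) = 1/(1 + (-2520 + 209*50)/(42*(-12 + 50))) = 1/(1 + (1/42)*(-2520 + 10450)/38) = 1/(1 + (1/42)*(1/38)*7930) = 1/(1 + 3965/798) = 1/(4763/798) = 798/4763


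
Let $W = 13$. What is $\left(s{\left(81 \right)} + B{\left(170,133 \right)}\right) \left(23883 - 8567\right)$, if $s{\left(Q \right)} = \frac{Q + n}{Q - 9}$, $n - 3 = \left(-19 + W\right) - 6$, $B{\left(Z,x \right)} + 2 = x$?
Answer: $2021712$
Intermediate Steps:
$B{\left(Z,x \right)} = -2 + x$
$n = -9$ ($n = 3 + \left(\left(-19 + 13\right) - 6\right) = 3 - 12 = -9$)
$s{\left(Q \right)} = 1$ ($s{\left(Q \right)} = \frac{Q - 9}{Q - 9} = \frac{-9 + Q}{-9 + Q} = 1$)
$\left(s{\left(81 \right)} + B{\left(170,133 \right)}\right) \left(23883 - 8567\right) = \left(1 + \left(-2 + 133\right)\right) \left(23883 - 8567\right) = \left(1 + 131\right) \left(23883 - 8567\right) = 132 \cdot 15316 = 2021712$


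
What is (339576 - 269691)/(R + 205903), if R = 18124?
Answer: 69885/224027 ≈ 0.31195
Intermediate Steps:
(339576 - 269691)/(R + 205903) = (339576 - 269691)/(18124 + 205903) = 69885/224027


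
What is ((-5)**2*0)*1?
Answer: 0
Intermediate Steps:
((-5)**2*0)*1 = (25*0)*1 = 0*1 = 0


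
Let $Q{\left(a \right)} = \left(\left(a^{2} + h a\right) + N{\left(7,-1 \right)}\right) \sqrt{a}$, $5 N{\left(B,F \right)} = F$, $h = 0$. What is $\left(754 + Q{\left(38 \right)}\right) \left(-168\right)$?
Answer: $-126672 - \frac{1212792 \sqrt{38}}{5} \approx -1.6219 \cdot 10^{6}$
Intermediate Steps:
$N{\left(B,F \right)} = \frac{F}{5}$
$Q{\left(a \right)} = \sqrt{a} \left(- \frac{1}{5} + a^{2}\right)$ ($Q{\left(a \right)} = \left(\left(a^{2} + 0 a\right) + \frac{1}{5} \left(-1\right)\right) \sqrt{a} = \left(\left(a^{2} + 0\right) - \frac{1}{5}\right) \sqrt{a} = \left(a^{2} - \frac{1}{5}\right) \sqrt{a} = \left(- \frac{1}{5} + a^{2}\right) \sqrt{a} = \sqrt{a} \left(- \frac{1}{5} + a^{2}\right)$)
$\left(754 + Q{\left(38 \right)}\right) \left(-168\right) = \left(754 + \sqrt{38} \left(- \frac{1}{5} + 38^{2}\right)\right) \left(-168\right) = \left(754 + \sqrt{38} \left(- \frac{1}{5} + 1444\right)\right) \left(-168\right) = \left(754 + \sqrt{38} \cdot \frac{7219}{5}\right) \left(-168\right) = \left(754 + \frac{7219 \sqrt{38}}{5}\right) \left(-168\right) = -126672 - \frac{1212792 \sqrt{38}}{5}$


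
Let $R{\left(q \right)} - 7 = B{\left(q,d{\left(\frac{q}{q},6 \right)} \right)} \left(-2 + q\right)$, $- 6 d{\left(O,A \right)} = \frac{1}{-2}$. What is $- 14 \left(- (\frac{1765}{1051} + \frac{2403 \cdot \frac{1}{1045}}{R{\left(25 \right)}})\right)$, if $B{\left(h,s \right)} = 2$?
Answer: $\frac{1403921092}{58209635} \approx 24.118$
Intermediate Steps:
$d{\left(O,A \right)} = \frac{1}{12}$ ($d{\left(O,A \right)} = - \frac{1}{6 \left(-2\right)} = \left(- \frac{1}{6}\right) \left(- \frac{1}{2}\right) = \frac{1}{12}$)
$R{\left(q \right)} = 3 + 2 q$ ($R{\left(q \right)} = 7 + 2 \left(-2 + q\right) = 7 + \left(-4 + 2 q\right) = 3 + 2 q$)
$- 14 \left(- (\frac{1765}{1051} + \frac{2403 \cdot \frac{1}{1045}}{R{\left(25 \right)}})\right) = - 14 \left(- (\frac{1765}{1051} + \frac{2403 \cdot \frac{1}{1045}}{3 + 2 \cdot 25})\right) = - 14 \left(- (1765 \cdot \frac{1}{1051} + \frac{2403 \cdot \frac{1}{1045}}{3 + 50})\right) = - 14 \left(- (\frac{1765}{1051} + \frac{2403}{1045 \cdot 53})\right) = - 14 \left(- (\frac{1765}{1051} + \frac{2403}{1045} \cdot \frac{1}{53})\right) = - 14 \left(- (\frac{1765}{1051} + \frac{2403}{55385})\right) = - 14 \left(\left(-1\right) \frac{100280078}{58209635}\right) = \left(-14\right) \left(- \frac{100280078}{58209635}\right) = \frac{1403921092}{58209635}$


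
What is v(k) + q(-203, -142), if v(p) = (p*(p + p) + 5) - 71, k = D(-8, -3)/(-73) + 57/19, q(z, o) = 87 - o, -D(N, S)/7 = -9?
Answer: 917299/5329 ≈ 172.13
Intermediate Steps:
D(N, S) = 63 (D(N, S) = -7*(-9) = 63)
k = 156/73 (k = 63/(-73) + 57/19 = 63*(-1/73) + 57*(1/19) = -63/73 + 3 = 156/73 ≈ 2.1370)
v(p) = -66 + 2*p² (v(p) = (p*(2*p) + 5) - 71 = (2*p² + 5) - 71 = (5 + 2*p²) - 71 = -66 + 2*p²)
v(k) + q(-203, -142) = (-66 + 2*(156/73)²) + (87 - 1*(-142)) = (-66 + 2*(24336/5329)) + (87 + 142) = (-66 + 48672/5329) + 229 = -303042/5329 + 229 = 917299/5329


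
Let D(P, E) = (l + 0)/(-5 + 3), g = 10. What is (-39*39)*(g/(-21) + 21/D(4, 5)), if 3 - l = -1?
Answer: 233727/14 ≈ 16695.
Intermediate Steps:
l = 4 (l = 3 - 1*(-1) = 3 + 1 = 4)
D(P, E) = -2 (D(P, E) = (4 + 0)/(-5 + 3) = 4/(-2) = 4*(-½) = -2)
(-39*39)*(g/(-21) + 21/D(4, 5)) = (-39*39)*(10/(-21) + 21/(-2)) = -1521*(10*(-1/21) + 21*(-½)) = -1521*(-10/21 - 21/2) = -1521*(-461/42) = 233727/14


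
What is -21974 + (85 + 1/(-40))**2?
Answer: -23605199/1600 ≈ -14753.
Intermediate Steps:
-21974 + (85 + 1/(-40))**2 = -21974 + (85 - 1/40)**2 = -21974 + (3399/40)**2 = -21974 + 11553201/1600 = -23605199/1600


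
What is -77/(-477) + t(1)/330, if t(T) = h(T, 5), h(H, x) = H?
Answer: 8629/52470 ≈ 0.16446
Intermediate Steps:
t(T) = T
-77/(-477) + t(1)/330 = -77/(-477) + 1/330 = -77*(-1/477) + 1*(1/330) = 77/477 + 1/330 = 8629/52470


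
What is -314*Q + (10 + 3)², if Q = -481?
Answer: 151203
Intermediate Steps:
-314*Q + (10 + 3)² = -314*(-481) + (10 + 3)² = 151034 + 13² = 151034 + 169 = 151203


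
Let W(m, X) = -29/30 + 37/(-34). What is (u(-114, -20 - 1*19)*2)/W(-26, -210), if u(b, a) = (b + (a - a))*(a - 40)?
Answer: -1148265/131 ≈ -8765.4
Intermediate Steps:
u(b, a) = b*(-40 + a) (u(b, a) = (b + 0)*(-40 + a) = b*(-40 + a))
W(m, X) = -524/255 (W(m, X) = -29*1/30 + 37*(-1/34) = -29/30 - 37/34 = -524/255)
(u(-114, -20 - 1*19)*2)/W(-26, -210) = (-114*(-40 + (-20 - 1*19))*2)/(-524/255) = (-114*(-40 + (-20 - 19))*2)*(-255/524) = (-114*(-40 - 39)*2)*(-255/524) = (-114*(-79)*2)*(-255/524) = (9006*2)*(-255/524) = 18012*(-255/524) = -1148265/131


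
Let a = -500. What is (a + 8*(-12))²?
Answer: 355216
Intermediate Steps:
(a + 8*(-12))² = (-500 + 8*(-12))² = (-500 - 96)² = (-596)² = 355216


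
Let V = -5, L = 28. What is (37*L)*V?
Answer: -5180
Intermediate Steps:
(37*L)*V = (37*28)*(-5) = 1036*(-5) = -5180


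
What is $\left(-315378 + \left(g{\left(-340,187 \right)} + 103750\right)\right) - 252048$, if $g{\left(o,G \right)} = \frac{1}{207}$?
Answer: $- \frac{95980931}{207} \approx -4.6368 \cdot 10^{5}$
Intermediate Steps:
$g{\left(o,G \right)} = \frac{1}{207}$
$\left(-315378 + \left(g{\left(-340,187 \right)} + 103750\right)\right) - 252048 = \left(-315378 + \left(\frac{1}{207} + 103750\right)\right) - 252048 = \left(-315378 + \frac{21476251}{207}\right) - 252048 = - \frac{43806995}{207} - 252048 = - \frac{95980931}{207}$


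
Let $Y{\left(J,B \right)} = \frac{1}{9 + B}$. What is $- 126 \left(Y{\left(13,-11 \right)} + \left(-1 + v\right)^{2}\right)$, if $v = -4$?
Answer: $-3087$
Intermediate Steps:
$- 126 \left(Y{\left(13,-11 \right)} + \left(-1 + v\right)^{2}\right) = - 126 \left(\frac{1}{9 - 11} + \left(-1 - 4\right)^{2}\right) = - 126 \left(\frac{1}{-2} + \left(-5\right)^{2}\right) = - 126 \left(- \frac{1}{2} + 25\right) = \left(-126\right) \frac{49}{2} = -3087$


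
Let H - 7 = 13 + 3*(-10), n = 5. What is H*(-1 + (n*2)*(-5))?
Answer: 510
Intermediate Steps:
H = -10 (H = 7 + (13 + 3*(-10)) = 7 + (13 - 30) = 7 - 17 = -10)
H*(-1 + (n*2)*(-5)) = -10*(-1 + (5*2)*(-5)) = -10*(-1 + 10*(-5)) = -10*(-1 - 50) = -10*(-51) = 510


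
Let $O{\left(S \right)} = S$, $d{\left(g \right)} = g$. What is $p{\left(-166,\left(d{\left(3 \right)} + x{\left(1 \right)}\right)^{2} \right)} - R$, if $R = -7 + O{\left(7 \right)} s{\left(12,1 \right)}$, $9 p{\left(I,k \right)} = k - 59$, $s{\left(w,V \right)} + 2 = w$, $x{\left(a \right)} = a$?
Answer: $- \frac{610}{9} \approx -67.778$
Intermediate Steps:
$s{\left(w,V \right)} = -2 + w$
$p{\left(I,k \right)} = - \frac{59}{9} + \frac{k}{9}$ ($p{\left(I,k \right)} = \frac{k - 59}{9} = \frac{-59 + k}{9} = - \frac{59}{9} + \frac{k}{9}$)
$R = 63$ ($R = -7 + 7 \left(-2 + 12\right) = -7 + 7 \cdot 10 = -7 + 70 = 63$)
$p{\left(-166,\left(d{\left(3 \right)} + x{\left(1 \right)}\right)^{2} \right)} - R = \left(- \frac{59}{9} + \frac{\left(3 + 1\right)^{2}}{9}\right) - 63 = \left(- \frac{59}{9} + \frac{4^{2}}{9}\right) - 63 = \left(- \frac{59}{9} + \frac{1}{9} \cdot 16\right) - 63 = \left(- \frac{59}{9} + \frac{16}{9}\right) - 63 = - \frac{43}{9} - 63 = - \frac{610}{9}$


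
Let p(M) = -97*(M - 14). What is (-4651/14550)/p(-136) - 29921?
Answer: -6334350507151/211702500 ≈ -29921.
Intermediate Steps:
p(M) = 1358 - 97*M (p(M) = -97*(-14 + M) = 1358 - 97*M)
(-4651/14550)/p(-136) - 29921 = (-4651/14550)/(1358 - 97*(-136)) - 29921 = (-4651*1/14550)/(1358 + 13192) - 29921 = -4651/14550/14550 - 29921 = -4651/14550*1/14550 - 29921 = -4651/211702500 - 29921 = -6334350507151/211702500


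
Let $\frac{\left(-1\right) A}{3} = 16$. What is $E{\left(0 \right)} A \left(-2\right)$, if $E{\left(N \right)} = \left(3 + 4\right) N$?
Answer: $0$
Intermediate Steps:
$A = -48$ ($A = \left(-3\right) 16 = -48$)
$E{\left(N \right)} = 7 N$
$E{\left(0 \right)} A \left(-2\right) = 7 \cdot 0 \left(-48\right) \left(-2\right) = 0 \left(-48\right) \left(-2\right) = 0 \left(-2\right) = 0$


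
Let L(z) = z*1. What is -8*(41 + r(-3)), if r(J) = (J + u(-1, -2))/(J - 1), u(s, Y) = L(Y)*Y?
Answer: -326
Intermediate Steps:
L(z) = z
u(s, Y) = Y² (u(s, Y) = Y*Y = Y²)
r(J) = (4 + J)/(-1 + J) (r(J) = (J + (-2)²)/(J - 1) = (J + 4)/(-1 + J) = (4 + J)/(-1 + J))
-8*(41 + r(-3)) = -8*(41 + (4 - 3)/(-1 - 3)) = -8*(41 + 1/(-4)) = -8*(41 - ¼*1) = -8*(41 - ¼) = -8*163/4 = -326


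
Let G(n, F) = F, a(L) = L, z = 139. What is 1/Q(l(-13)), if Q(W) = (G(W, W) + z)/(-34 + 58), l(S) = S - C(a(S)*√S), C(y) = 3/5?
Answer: 40/209 ≈ 0.19139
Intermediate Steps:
C(y) = ⅗ (C(y) = 3*(⅕) = ⅗)
l(S) = -⅗ + S (l(S) = S - 1*⅗ = S - ⅗ = -⅗ + S)
Q(W) = 139/24 + W/24 (Q(W) = (W + 139)/(-34 + 58) = (139 + W)/24 = (139 + W)*(1/24) = 139/24 + W/24)
1/Q(l(-13)) = 1/(139/24 + (-⅗ - 13)/24) = 1/(139/24 + (1/24)*(-68/5)) = 1/(139/24 - 17/30) = 1/(209/40) = 40/209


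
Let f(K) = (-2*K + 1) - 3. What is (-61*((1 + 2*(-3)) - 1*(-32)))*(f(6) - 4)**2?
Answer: -533628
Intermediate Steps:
f(K) = -2 - 2*K (f(K) = (1 - 2*K) - 3 = -2 - 2*K)
(-61*((1 + 2*(-3)) - 1*(-32)))*(f(6) - 4)**2 = (-61*((1 + 2*(-3)) - 1*(-32)))*((-2 - 2*6) - 4)**2 = (-61*((1 - 6) + 32))*((-2 - 12) - 4)**2 = (-61*(-5 + 32))*(-14 - 4)**2 = -61*27*(-18)**2 = -1647*324 = -533628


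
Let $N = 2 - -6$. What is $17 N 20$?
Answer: $2720$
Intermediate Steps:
$N = 8$ ($N = 2 + 6 = 8$)
$17 N 20 = 17 \cdot 8 \cdot 20 = 136 \cdot 20 = 2720$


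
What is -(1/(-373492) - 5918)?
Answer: 2210325657/373492 ≈ 5918.0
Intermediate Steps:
-(1/(-373492) - 5918) = -(-1/373492 - 5918) = -1*(-2210325657/373492) = 2210325657/373492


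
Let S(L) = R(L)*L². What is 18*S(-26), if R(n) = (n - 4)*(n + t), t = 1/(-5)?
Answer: 9564048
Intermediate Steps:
t = -⅕ (t = 1*(-⅕) = -⅕ ≈ -0.20000)
R(n) = (-4 + n)*(-⅕ + n) (R(n) = (n - 4)*(n - ⅕) = (-4 + n)*(-⅕ + n))
S(L) = L²*(⅘ + L² - 21*L/5) (S(L) = (⅘ + L² - 21*L/5)*L² = L²*(⅘ + L² - 21*L/5))
18*S(-26) = 18*((⅕)*(-26)²*(4 - 21*(-26) + 5*(-26)²)) = 18*((⅕)*676*(4 + 546 + 5*676)) = 18*((⅕)*676*(4 + 546 + 3380)) = 18*((⅕)*676*3930) = 18*531336 = 9564048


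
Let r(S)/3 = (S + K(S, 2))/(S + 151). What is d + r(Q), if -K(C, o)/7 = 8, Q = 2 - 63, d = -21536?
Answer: -215399/10 ≈ -21540.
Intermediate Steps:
Q = -61
K(C, o) = -56 (K(C, o) = -7*8 = -56)
r(S) = 3*(-56 + S)/(151 + S) (r(S) = 3*((S - 56)/(S + 151)) = 3*((-56 + S)/(151 + S)) = 3*(-56 + S)/(151 + S))
d + r(Q) = -21536 + 3*(-56 - 61)/(151 - 61) = -21536 + 3*(-117)/90 = -21536 + 3*(1/90)*(-117) = -21536 - 39/10 = -215399/10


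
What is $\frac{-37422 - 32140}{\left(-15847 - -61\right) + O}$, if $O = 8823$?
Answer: $\frac{69562}{6963} \approx 9.9902$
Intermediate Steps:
$\frac{-37422 - 32140}{\left(-15847 - -61\right) + O} = \frac{-37422 - 32140}{\left(-15847 - -61\right) + 8823} = - \frac{69562}{\left(-15847 + 61\right) + 8823} = - \frac{69562}{-15786 + 8823} = - \frac{69562}{-6963} = \left(-69562\right) \left(- \frac{1}{6963}\right) = \frac{69562}{6963}$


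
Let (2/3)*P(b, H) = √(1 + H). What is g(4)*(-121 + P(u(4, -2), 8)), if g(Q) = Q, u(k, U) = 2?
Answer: -466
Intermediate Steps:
P(b, H) = 3*√(1 + H)/2
g(4)*(-121 + P(u(4, -2), 8)) = 4*(-121 + 3*√(1 + 8)/2) = 4*(-121 + 3*√9/2) = 4*(-121 + (3/2)*3) = 4*(-121 + 9/2) = 4*(-233/2) = -466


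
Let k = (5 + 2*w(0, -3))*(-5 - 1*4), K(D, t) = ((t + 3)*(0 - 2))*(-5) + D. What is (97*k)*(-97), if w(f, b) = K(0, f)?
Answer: 5504265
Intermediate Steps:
K(D, t) = 30 + D + 10*t (K(D, t) = ((3 + t)*(-2))*(-5) + D = (-6 - 2*t)*(-5) + D = (30 + 10*t) + D = 30 + D + 10*t)
w(f, b) = 30 + 10*f (w(f, b) = 30 + 0 + 10*f = 30 + 10*f)
k = -585 (k = (5 + 2*(30 + 10*0))*(-5 - 1*4) = (5 + 2*(30 + 0))*(-5 - 4) = (5 + 2*30)*(-9) = (5 + 60)*(-9) = 65*(-9) = -585)
(97*k)*(-97) = (97*(-585))*(-97) = -56745*(-97) = 5504265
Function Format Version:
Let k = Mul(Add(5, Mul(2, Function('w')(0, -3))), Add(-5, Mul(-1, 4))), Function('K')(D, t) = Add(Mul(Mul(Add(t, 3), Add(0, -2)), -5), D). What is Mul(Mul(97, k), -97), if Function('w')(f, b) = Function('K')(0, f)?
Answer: 5504265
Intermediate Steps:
Function('K')(D, t) = Add(30, D, Mul(10, t)) (Function('K')(D, t) = Add(Mul(Mul(Add(3, t), -2), -5), D) = Add(Mul(Add(-6, Mul(-2, t)), -5), D) = Add(Add(30, Mul(10, t)), D) = Add(30, D, Mul(10, t)))
Function('w')(f, b) = Add(30, Mul(10, f)) (Function('w')(f, b) = Add(30, 0, Mul(10, f)) = Add(30, Mul(10, f)))
k = -585 (k = Mul(Add(5, Mul(2, Add(30, Mul(10, 0)))), Add(-5, Mul(-1, 4))) = Mul(Add(5, Mul(2, Add(30, 0))), Add(-5, -4)) = Mul(Add(5, Mul(2, 30)), -9) = Mul(Add(5, 60), -9) = Mul(65, -9) = -585)
Mul(Mul(97, k), -97) = Mul(Mul(97, -585), -97) = Mul(-56745, -97) = 5504265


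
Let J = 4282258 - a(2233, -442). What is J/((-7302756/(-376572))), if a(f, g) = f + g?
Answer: 134325334927/608563 ≈ 2.2073e+5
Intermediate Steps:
J = 4280467 (J = 4282258 - (2233 - 442) = 4282258 - 1*1791 = 4282258 - 1791 = 4280467)
J/((-7302756/(-376572))) = 4280467/((-7302756/(-376572))) = 4280467/((-7302756*(-1/376572))) = 4280467/(608563/31381) = 4280467*(31381/608563) = 134325334927/608563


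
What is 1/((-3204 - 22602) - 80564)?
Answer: -1/106370 ≈ -9.4011e-6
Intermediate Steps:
1/((-3204 - 22602) - 80564) = 1/(-25806 - 80564) = 1/(-106370) = -1/106370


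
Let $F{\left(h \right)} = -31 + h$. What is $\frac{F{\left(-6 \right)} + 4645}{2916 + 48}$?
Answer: $\frac{384}{247} \approx 1.5547$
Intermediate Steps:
$\frac{F{\left(-6 \right)} + 4645}{2916 + 48} = \frac{\left(-31 - 6\right) + 4645}{2916 + 48} = \frac{-37 + 4645}{2964} = 4608 \cdot \frac{1}{2964} = \frac{384}{247}$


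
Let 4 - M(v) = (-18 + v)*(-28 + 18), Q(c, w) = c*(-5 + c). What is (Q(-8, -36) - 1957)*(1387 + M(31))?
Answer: -2818413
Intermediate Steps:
M(v) = -176 + 10*v (M(v) = 4 - (-18 + v)*(-28 + 18) = 4 - (-18 + v)*(-10) = 4 - (180 - 10*v) = 4 + (-180 + 10*v) = -176 + 10*v)
(Q(-8, -36) - 1957)*(1387 + M(31)) = (-8*(-5 - 8) - 1957)*(1387 + (-176 + 10*31)) = (-8*(-13) - 1957)*(1387 + (-176 + 310)) = (104 - 1957)*(1387 + 134) = -1853*1521 = -2818413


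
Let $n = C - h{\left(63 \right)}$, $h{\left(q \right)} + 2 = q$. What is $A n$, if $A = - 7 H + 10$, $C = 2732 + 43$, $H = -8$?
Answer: $179124$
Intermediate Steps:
$C = 2775$
$h{\left(q \right)} = -2 + q$
$n = 2714$ ($n = 2775 - \left(-2 + 63\right) = 2775 - 61 = 2714$)
$A = 66$ ($A = \left(-7\right) \left(-8\right) + 10 = 56 + 10 = 66$)
$A n = 66 \cdot 2714 = 179124$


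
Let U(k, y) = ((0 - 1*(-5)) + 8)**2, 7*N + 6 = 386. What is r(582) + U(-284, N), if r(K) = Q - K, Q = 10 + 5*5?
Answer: -378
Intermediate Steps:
N = 380/7 (N = -6/7 + (1/7)*386 = -6/7 + 386/7 = 380/7 ≈ 54.286)
U(k, y) = 169 (U(k, y) = ((0 + 5) + 8)**2 = (5 + 8)**2 = 13**2 = 169)
Q = 35 (Q = 10 + 25 = 35)
r(K) = 35 - K
r(582) + U(-284, N) = (35 - 1*582) + 169 = (35 - 582) + 169 = -547 + 169 = -378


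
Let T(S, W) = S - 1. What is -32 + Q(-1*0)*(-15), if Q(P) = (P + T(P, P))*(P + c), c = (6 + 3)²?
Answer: 1183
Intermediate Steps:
T(S, W) = -1 + S
c = 81 (c = 9² = 81)
Q(P) = (-1 + 2*P)*(81 + P) (Q(P) = (P + (-1 + P))*(P + 81) = (-1 + 2*P)*(81 + P))
-32 + Q(-1*0)*(-15) = -32 + (-81 + 2*(-1*0)² + 161*(-1*0))*(-15) = -32 + (-81 + 2*0² + 161*0)*(-15) = -32 + (-81 + 2*0 + 0)*(-15) = -32 + (-81 + 0 + 0)*(-15) = -32 - 81*(-15) = -32 + 1215 = 1183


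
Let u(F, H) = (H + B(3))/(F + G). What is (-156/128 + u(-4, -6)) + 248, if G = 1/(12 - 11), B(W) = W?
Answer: 7929/32 ≈ 247.78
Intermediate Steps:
G = 1 (G = 1/1 = 1)
u(F, H) = (3 + H)/(1 + F) (u(F, H) = (H + 3)/(F + 1) = (3 + H)/(1 + F))
(-156/128 + u(-4, -6)) + 248 = (-156/128 + (3 - 6)/(1 - 4)) + 248 = (-156*1/128 - 3/(-3)) + 248 = (-39/32 - 1/3*(-3)) + 248 = (-39/32 + 1) + 248 = -7/32 + 248 = 7929/32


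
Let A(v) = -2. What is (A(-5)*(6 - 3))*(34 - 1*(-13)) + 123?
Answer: -159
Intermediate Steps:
(A(-5)*(6 - 3))*(34 - 1*(-13)) + 123 = (-2*(6 - 3))*(34 - 1*(-13)) + 123 = (-2*3)*(34 + 13) + 123 = -6*47 + 123 = -282 + 123 = -159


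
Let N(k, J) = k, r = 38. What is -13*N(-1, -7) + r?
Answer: 51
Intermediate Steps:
-13*N(-1, -7) + r = -13*(-1) + 38 = 13 + 38 = 51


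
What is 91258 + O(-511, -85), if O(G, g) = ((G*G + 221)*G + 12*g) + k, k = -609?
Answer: -133456133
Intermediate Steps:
O(G, g) = -609 + 12*g + G*(221 + G²) (O(G, g) = ((G*G + 221)*G + 12*g) - 609 = ((G² + 221)*G + 12*g) - 609 = ((221 + G²)*G + 12*g) - 609 = (G*(221 + G²) + 12*g) - 609 = (12*g + G*(221 + G²)) - 609 = -609 + 12*g + G*(221 + G²))
91258 + O(-511, -85) = 91258 + (-609 + (-511)³ + 12*(-85) + 221*(-511)) = 91258 + (-609 - 133432831 - 1020 - 112931) = 91258 - 133547391 = -133456133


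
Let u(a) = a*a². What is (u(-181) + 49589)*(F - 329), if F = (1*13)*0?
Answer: 1934570008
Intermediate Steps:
u(a) = a³
F = 0 (F = 13*0 = 0)
(u(-181) + 49589)*(F - 329) = ((-181)³ + 49589)*(0 - 329) = (-5929741 + 49589)*(-329) = -5880152*(-329) = 1934570008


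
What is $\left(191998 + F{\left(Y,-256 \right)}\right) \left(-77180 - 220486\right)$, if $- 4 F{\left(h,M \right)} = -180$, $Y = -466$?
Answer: $-57164671638$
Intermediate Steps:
$F{\left(h,M \right)} = 45$ ($F{\left(h,M \right)} = \left(- \frac{1}{4}\right) \left(-180\right) = 45$)
$\left(191998 + F{\left(Y,-256 \right)}\right) \left(-77180 - 220486\right) = \left(191998 + 45\right) \left(-77180 - 220486\right) = 192043 \left(-297666\right) = -57164671638$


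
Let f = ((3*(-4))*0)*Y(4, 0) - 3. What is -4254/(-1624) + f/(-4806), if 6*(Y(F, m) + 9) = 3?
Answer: 1704133/650412 ≈ 2.6201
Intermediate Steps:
Y(F, m) = -17/2 (Y(F, m) = -9 + (1/6)*3 = -9 + 1/2 = -17/2)
f = -3 (f = ((3*(-4))*0)*(-17/2) - 3 = -12*0*(-17/2) - 3 = 0*(-17/2) - 3 = 0 - 3 = -3)
-4254/(-1624) + f/(-4806) = -4254/(-1624) - 3/(-4806) = -4254*(-1/1624) - 3*(-1/4806) = 2127/812 + 1/1602 = 1704133/650412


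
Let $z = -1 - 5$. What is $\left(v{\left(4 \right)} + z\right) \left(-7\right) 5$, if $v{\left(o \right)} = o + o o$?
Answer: $-490$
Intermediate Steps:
$v{\left(o \right)} = o + o^{2}$
$z = -6$ ($z = -1 - 5 = -6$)
$\left(v{\left(4 \right)} + z\right) \left(-7\right) 5 = \left(4 \left(1 + 4\right) - 6\right) \left(-7\right) 5 = \left(4 \cdot 5 - 6\right) \left(-7\right) 5 = \left(20 - 6\right) \left(-7\right) 5 = 14 \left(-7\right) 5 = \left(-98\right) 5 = -490$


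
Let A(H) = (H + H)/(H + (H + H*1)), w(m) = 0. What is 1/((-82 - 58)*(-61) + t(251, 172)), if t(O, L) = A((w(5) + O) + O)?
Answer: 3/25622 ≈ 0.00011709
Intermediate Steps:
A(H) = ⅔ (A(H) = (2*H)/(H + (H + H)) = (2*H)/(H + 2*H) = (2*H)/((3*H)) = (2*H)*(1/(3*H)) = ⅔)
t(O, L) = ⅔
1/((-82 - 58)*(-61) + t(251, 172)) = 1/((-82 - 58)*(-61) + ⅔) = 1/(-140*(-61) + ⅔) = 1/(8540 + ⅔) = 1/(25622/3) = 3/25622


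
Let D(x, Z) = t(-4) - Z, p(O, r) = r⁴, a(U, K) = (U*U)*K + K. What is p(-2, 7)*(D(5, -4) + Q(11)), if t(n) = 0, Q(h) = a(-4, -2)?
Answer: -72030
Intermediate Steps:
a(U, K) = K + K*U² (a(U, K) = U²*K + K = K*U² + K = K + K*U²)
Q(h) = -34 (Q(h) = -2*(1 + (-4)²) = -2*(1 + 16) = -2*17 = -34)
D(x, Z) = -Z (D(x, Z) = 0 - Z = -Z)
p(-2, 7)*(D(5, -4) + Q(11)) = 7⁴*(-1*(-4) - 34) = 2401*(4 - 34) = 2401*(-30) = -72030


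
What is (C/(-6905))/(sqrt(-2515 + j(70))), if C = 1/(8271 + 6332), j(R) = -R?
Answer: I*sqrt(2585)/260655153275 ≈ 1.9506e-10*I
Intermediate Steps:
C = 1/14603 ≈ 6.8479e-5
(C/(-6905))/(sqrt(-2515 + j(70))) = ((1/14603)/(-6905))/(sqrt(-2515 - 1*70)) = ((1/14603)*(-1/6905))/(sqrt(-2515 - 70)) = -(-I*sqrt(2585)/2585)/100833715 = -(-1)*I*sqrt(2585)/260655153275 = I*sqrt(2585)/260655153275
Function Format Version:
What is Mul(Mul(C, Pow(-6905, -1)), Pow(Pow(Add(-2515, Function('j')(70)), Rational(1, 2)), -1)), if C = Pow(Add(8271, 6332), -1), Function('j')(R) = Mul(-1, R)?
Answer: Mul(Rational(1, 260655153275), I, Pow(2585, Rational(1, 2))) ≈ Mul(1.9506e-10, I)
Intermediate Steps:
C = Rational(1, 14603) (C = Pow(14603, -1) = Rational(1, 14603) ≈ 6.8479e-5)
Mul(Mul(C, Pow(-6905, -1)), Pow(Pow(Add(-2515, Function('j')(70)), Rational(1, 2)), -1)) = Mul(Mul(Rational(1, 14603), Pow(-6905, -1)), Pow(Pow(Add(-2515, Mul(-1, 70)), Rational(1, 2)), -1)) = Mul(Mul(Rational(1, 14603), Rational(-1, 6905)), Pow(Pow(Add(-2515, -70), Rational(1, 2)), -1)) = Mul(Rational(-1, 100833715), Pow(Pow(-2585, Rational(1, 2)), -1)) = Mul(Rational(-1, 100833715), Pow(Mul(I, Pow(2585, Rational(1, 2))), -1)) = Mul(Rational(-1, 100833715), Mul(Rational(-1, 2585), I, Pow(2585, Rational(1, 2)))) = Mul(Rational(1, 260655153275), I, Pow(2585, Rational(1, 2)))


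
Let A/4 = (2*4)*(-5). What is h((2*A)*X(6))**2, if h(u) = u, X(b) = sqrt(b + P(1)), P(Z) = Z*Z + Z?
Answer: 819200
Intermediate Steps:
P(Z) = Z + Z**2 (P(Z) = Z**2 + Z = Z + Z**2)
A = -160 (A = 4*((2*4)*(-5)) = 4*(8*(-5)) = 4*(-40) = -160)
X(b) = sqrt(2 + b) (X(b) = sqrt(b + 1*(1 + 1)) = sqrt(b + 1*2) = sqrt(b + 2) = sqrt(2 + b))
h((2*A)*X(6))**2 = ((2*(-160))*sqrt(2 + 6))**2 = (-640*sqrt(2))**2 = 819200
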